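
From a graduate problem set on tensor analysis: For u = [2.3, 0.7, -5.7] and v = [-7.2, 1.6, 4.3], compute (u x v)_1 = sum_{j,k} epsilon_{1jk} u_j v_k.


(u x v)_1 = sum_{j,k} epsilon_{1jk} u_j v_k. Only permutations of (1,2,3) contribute; the two non-zero terms are:
eps_{123} u_2 v_3 = 1 * 0.7 * 4.3 = 3.01
eps_{132} u_3 v_2 = -1 * -5.7 * 1.6 = 9.12
(u x v)_1 = 12.13

12.13


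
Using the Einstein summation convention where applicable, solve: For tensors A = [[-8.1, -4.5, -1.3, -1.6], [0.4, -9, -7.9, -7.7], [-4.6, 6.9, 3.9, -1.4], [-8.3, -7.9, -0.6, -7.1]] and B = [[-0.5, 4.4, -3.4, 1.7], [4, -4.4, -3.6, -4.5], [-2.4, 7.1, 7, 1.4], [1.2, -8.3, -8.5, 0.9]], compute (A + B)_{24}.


Tensor addition is component-wise: (A + B)_{ij} = A_{ij} + B_{ij}.
A_{24} = -7.7
B_{24} = -4.5
(A + B)_{24} = -7.7 + -4.5 = -12.2

-12.2


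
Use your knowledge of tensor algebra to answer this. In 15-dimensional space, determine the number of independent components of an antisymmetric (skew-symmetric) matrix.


An antisymmetric rank-2 tensor satisfies A_{ij} = -A_{ji}, so diagonal entries are zero.
The independent components are the upper-triangular entries: C(n, 2) = n(n-1)/2.
n = 15
C(15, 2) = 15 * 14 / 2 = 210 / 2 = 105

105


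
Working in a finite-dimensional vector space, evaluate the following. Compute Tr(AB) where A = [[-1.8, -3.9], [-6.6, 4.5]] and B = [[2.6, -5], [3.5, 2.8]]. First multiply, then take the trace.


Tr(AB) = sum_i (AB)_{ii} where (AB)_{ii} = sum_k A_{ik} B_{ki}.
(AB)_{11} = -1.8*2.6 + -3.9*3.5 = -18.33
(AB)_{22} = -6.6*-5 + 4.5*2.8 = 45.6
Tr(AB) = -18.33 + 45.6 = 27.27

27.27


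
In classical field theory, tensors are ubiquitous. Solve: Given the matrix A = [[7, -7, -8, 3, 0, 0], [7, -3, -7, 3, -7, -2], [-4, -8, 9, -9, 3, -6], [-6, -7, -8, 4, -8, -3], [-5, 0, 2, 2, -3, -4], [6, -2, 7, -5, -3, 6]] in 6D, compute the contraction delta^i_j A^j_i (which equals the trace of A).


The contraction (trace) of a rank-2 tensor is the sum of its diagonal elements.
Diagonal entries: A[1,1] = 7, A[2,2] = -3, A[3,3] = 9, A[4,4] = 4, A[5,5] = -3, A[6,6] = 6
Tr(A) = 7 + -3 + 9 + 4 + -3 + 6 = 20

20


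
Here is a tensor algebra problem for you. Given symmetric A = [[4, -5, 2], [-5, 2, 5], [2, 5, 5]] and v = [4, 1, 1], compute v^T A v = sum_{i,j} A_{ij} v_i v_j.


First compute Av:
(Av)_1 = 4*4 + -5*1 + 2*1 = 13
(Av)_2 = -5*4 + 2*1 + 5*1 = -13
(Av)_3 = 2*4 + 5*1 + 5*1 = 18
Av = [13, -13, 18]
Then v^T (Av) = 4*13 + 1*-13 + 1*18
= 52 + -13 + 18 = 57

57


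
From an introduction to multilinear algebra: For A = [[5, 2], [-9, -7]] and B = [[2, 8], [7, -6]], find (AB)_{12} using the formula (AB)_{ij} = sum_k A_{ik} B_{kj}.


(AB)_{ij} = sum_k A_{ik} B_{kj}.
For i=1, j=2:
A_{11} * B_{12} = 5 * 8 = 40
A_{12} * B_{22} = 2 * -6 = -12
Sum = 40 + -12 = 28

28


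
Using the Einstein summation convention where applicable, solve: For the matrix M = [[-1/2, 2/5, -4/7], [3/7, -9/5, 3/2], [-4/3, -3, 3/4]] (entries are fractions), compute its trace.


The trace is the sum of diagonal entries.
Diagonal: M[1,1] = -1/2, M[2,2] = -9/5, M[3,3] = 3/4
Tr(M) = -1/2 + -9/5 + 3/4
Computing step by step:
After adding M[1,1]: -1/2
After adding M[2,2]: -23/10
After adding M[3,3]: -31/20
Tr(M) = -31/20

-31/20


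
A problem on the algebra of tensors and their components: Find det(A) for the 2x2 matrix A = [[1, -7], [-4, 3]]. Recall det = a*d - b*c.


For a 2x2 matrix [[a, b], [c, d]], det = a*d - b*c.
a = 1, b = -7, c = -4, d = 3
a*d = 1 * 3 = 3
b*c = -7 * -4 = 28
det = 3 - 28 = -25

-25


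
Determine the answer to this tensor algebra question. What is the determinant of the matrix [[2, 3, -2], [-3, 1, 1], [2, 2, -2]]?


Expanding along the first row, det(A) = a11*M_11 - a12*M_12 + a13*M_13, where M_1j is the (1,j) minor.
Minor M_11 = 1*-2 - 1*2 = -4
Minor M_12 = -3*-2 - 1*2 = 4
Minor M_13 = -3*2 - 1*2 = -8
det = 2*(-4) - 3*(4) + -2*(-8)
    = -8 - 12 + 16
    = -4

-4


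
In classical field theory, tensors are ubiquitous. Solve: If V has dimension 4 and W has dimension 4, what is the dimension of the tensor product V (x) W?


The dimension of a tensor product is the product of dimensions.
dim(V) = 4, dim(W) = 4
dim(V (x) W) = 4 * 4 = 16

16


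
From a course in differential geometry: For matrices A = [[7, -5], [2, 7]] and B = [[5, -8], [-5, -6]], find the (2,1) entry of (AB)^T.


(AB)^T_{ij} = (AB)_{ji} = sum_k A_{jk} B_{ki}.
For i=2, j=1 we need (AB)_{12}:
A_{11} * B_{12} = 7 * -8 = -56
A_{12} * B_{22} = -5 * -6 = 30
Sum = -56 + 30 = -26

-26


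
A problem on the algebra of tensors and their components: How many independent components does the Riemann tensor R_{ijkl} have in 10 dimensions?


The Riemann tensor in d dimensions has d^2(d^2 - 1)/12 independent components.
d = 10, so d^2 = 100
d^2 - 1 = 99
d^2(d^2 - 1) = 100 * 99 = 9900
Divide by 12: 9900 / 12 = 825

825


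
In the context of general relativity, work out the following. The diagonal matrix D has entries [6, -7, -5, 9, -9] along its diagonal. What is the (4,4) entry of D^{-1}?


For a diagonal matrix, the inverse has entries (D^{-1})_{ii} = 1/d_{ii}.
The diagonal entries are: d_{11} = 6, d_{22} = -7, d_{33} = -5, d_{44} = 9, d_{55} = -9
We need (D^{-1})_{44} = 1/d_{44} = 1/9 = 1/9

1/9


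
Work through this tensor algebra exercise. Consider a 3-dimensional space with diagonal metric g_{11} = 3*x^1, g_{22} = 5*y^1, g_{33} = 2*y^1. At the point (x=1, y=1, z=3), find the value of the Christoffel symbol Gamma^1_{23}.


For a diagonal metric, Gamma^k_{ij} = (1/2) g^{kk} (dg_{ik}/dx_j + dg_{jk}/dx_i - dg_{ij}/dx_k).
The metric is diagonal, so g_{ab} = 0 for a != b.
At the given point: g_{11} = 3, g_{22} = 5, g_{33} = 2
g^{11} = 1/3
dg_{21}/dx_3 = 0 (off-diagonal)
dg_{31}/dx_2 = 0 (off-diagonal)
dg_{23}/dx_1 = 0 (off-diagonal)
Numerator = 0 + 0 - 0 = 0
Gamma^1_{23} = 0 / (2 * 3) = 0

0


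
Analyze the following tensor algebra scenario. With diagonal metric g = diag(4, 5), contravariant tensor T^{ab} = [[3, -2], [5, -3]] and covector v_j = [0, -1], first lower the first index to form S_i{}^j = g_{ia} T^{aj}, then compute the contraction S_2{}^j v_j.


Step 1: lower the first index. For a diagonal metric, g_{ia} T^{aj} = g_{ii} T^{ij} (no sum on i).
g_{22} = 5
S_2{}^1 = 5 * T^{21} = 5 * 5 = 25
S_2{}^2 = 5 * T^{22} = 5 * -3 = -15
Step 2: contract S_2{}^j with v_j.
S_2{}^1 * v_1 = 25 * 0 = 0
S_2{}^2 * v_2 = -15 * -1 = 15
Result = 0 + 15 = 15

15


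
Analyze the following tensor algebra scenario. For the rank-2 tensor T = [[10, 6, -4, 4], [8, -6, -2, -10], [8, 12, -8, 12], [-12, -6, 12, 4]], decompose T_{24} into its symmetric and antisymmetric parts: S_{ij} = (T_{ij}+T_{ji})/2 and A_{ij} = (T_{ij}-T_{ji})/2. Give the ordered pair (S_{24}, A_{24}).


T_{24} = -10
T_{42} = -6
S_{24} = (-10 + -6)/2 = -16/2 = -8
A_{24} = (-10 - -6)/2 = -4/2 = -2
Check: S + A = -8 + -2 = -10 = T_{24}.

(-8, -2)


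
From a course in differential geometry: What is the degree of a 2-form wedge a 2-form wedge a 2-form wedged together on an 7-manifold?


The degree of a wedge product is the sum of the degrees of the individual forms.
Degrees: 2, 2, 2
Total degree = 2 + 2 + 2 = 6

6


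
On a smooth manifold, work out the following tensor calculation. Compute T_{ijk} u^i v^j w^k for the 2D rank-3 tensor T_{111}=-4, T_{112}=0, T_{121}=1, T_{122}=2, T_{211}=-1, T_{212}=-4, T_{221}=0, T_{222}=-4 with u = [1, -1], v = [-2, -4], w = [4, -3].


S = sum over i,j,k of T_{ijk} u_i v_j w_k. Expanding all 8 terms:
T_{111}*u_1*v_1*w_1 = -4*1*-2*4 = 32  (running total: 32)
T_{112}*u_1*v_1*w_2 = 0*1*-2*-3 = 0  (running total: 32)
T_{121}*u_1*v_2*w_1 = 1*1*-4*4 = -16  (running total: 16)
T_{122}*u_1*v_2*w_2 = 2*1*-4*-3 = 24  (running total: 40)
T_{211}*u_2*v_1*w_1 = -1*-1*-2*4 = -8  (running total: 32)
T_{212}*u_2*v_1*w_2 = -4*-1*-2*-3 = 24  (running total: 56)
T_{221}*u_2*v_2*w_1 = 0*-1*-4*4 = 0  (running total: 56)
T_{222}*u_2*v_2*w_2 = -4*-1*-4*-3 = 48  (running total: 104)
S = 104

104


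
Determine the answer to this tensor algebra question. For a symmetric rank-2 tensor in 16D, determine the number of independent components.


A symmetric rank-2 tensor in d dimensions has d(d+1)/2 independent components.
d = 16
d(d+1)/2 = 16 * 17 / 2 = 272 / 2 = 136

136


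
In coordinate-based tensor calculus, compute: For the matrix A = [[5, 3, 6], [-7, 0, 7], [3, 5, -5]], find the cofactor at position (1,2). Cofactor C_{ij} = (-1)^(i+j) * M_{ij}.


To find cofactor C_{12}, delete row 1 and column 2.
The resulting 2x2 submatrix is: [[-7, 7], [3, -5]]
Minor M_{12} = -7*-5 - 7*3
  = 35 - 21 = 14
Sign = (-1)^(1+2) = (-1)^3 = -1
Cofactor C_{12} = -1 * 14 = -14

-14


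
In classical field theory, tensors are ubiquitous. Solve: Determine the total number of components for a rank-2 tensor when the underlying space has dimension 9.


The number of components of a rank-r tensor in d dimensions is d^r.
Here d = 9 and r = 2.
9^2 = 81

81


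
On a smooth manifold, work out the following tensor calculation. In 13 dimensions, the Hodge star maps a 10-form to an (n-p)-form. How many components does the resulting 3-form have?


The Hodge dual of a p-form on an n-dimensional manifold is an (n-p)-form.
n = 13, p = 10, so dual degree = 13 - 10 = 3
The number of components is C(n, n-p) = C(13, 3) = 286

286


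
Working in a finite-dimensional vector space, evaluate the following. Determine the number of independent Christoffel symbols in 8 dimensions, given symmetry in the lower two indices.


Christoffel symbols Gamma^k_{ij} are symmetric in i,j, so there are d * d(d+1)/2 independent symbols.
d = 8
d(d+1)/2 = 8 * 9 / 2 = 36
Total = 8 * 36 = 288

288


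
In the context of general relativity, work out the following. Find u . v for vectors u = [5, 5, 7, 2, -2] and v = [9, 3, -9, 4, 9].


The inner product u . v = sum of u_i * v_i.
Term-by-term: 5 * 9, 5 * 3, 7 * -9, 2 * 4, -2 * 9
Products: 45, 15, -63, 8, -18
Sum = 45 + 15 + -63 + 8 + -18 = -13

-13


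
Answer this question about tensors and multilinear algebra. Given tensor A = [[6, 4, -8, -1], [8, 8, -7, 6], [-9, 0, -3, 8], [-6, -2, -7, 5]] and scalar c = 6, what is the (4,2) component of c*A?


Scalar multiplication: (cA)_{ij} = c * A_{ij}.
c = 6
A_{42} = -2
(cA)_{42} = 6 * -2 = -12

-12


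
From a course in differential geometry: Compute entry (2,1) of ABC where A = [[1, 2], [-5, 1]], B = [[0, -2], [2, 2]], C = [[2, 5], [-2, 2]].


(ABC)_{21} = sum_m (AB)_{2m} C_{m1}. First compute row 2 of AB.
(AB)_{21} = -5*0 + 1*2 = 2
(AB)_{22} = -5*-2 + 1*2 = 12
Now contract with column 1 of C:
(AB)_{21} * C_{11} = 2 * 2 = 4
(AB)_{22} * C_{21} = 12 * -2 = -24
(ABC)_{21} = 4 + -24 = -20

-20


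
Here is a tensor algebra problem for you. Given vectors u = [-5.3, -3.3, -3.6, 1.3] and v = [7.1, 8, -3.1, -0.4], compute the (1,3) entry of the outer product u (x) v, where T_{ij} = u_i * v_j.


The outer product entry T_{ij} = u_i * v_j.
We need i=1, j=3.
u_1 = -5.3, v_3 = -3.1
T_{1,3} = -5.3 * -3.1 = 16.43

16.43


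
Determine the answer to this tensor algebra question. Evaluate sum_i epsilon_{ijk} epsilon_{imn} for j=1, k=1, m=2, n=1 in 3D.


Using the identity: epsilon_{ijk} epsilon_{imn} = delta_{jm} delta_{kn} - delta_{jn} delta_{km}.
delta_{12} = 0
delta_{11} = 1
delta_{11} = 1
delta_{12} = 0
Result = 0 * 1 - 1 * 0 = 0 - 0 = 0

0


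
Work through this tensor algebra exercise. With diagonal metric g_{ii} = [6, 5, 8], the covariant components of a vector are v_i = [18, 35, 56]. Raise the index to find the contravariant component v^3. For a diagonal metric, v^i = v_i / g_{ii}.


To raise an index with a diagonal metric: v^i = v_i / g_{ii}.
For index 3: v_3 = 56, g_{33} = 8
v^3 = 56 / 8 = 7

7


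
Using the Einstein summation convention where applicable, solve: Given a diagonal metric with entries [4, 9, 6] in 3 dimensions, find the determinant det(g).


For a diagonal metric, the determinant is the product of diagonal entries.
Diagonal entries: 4, 9, 6
det(g) = 4 * 9 * 6 = 216

216


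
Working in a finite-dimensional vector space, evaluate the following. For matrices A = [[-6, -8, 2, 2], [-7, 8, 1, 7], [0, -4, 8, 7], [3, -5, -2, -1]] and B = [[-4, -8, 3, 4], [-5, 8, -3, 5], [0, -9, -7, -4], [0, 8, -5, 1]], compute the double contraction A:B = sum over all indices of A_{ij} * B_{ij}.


A:B = sum over all i,j of A_{ij} * B_{ij}.
Row 1: -6*-4=24, -8*-8=64, 2*3=6, 2*4=8 => row sum = 102
Row 2: -7*-5=35, 8*8=64, 1*-3=-3, 7*5=35 => row sum = 131
Row 3: 0*0=0, -4*-9=36, 8*-7=-56, 7*-4=-28 => row sum = -48
Row 4: 3*0=0, -5*8=-40, -2*-5=10, -1*1=-1 => row sum = -31
Total = 102 + 131 + -48 + -31 = 154

154


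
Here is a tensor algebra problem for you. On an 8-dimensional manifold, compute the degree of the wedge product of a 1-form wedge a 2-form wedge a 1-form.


The degree of a wedge product is the sum of the degrees of the individual forms.
Degrees: 1, 2, 1
Total degree = 1 + 2 + 1 = 4

4


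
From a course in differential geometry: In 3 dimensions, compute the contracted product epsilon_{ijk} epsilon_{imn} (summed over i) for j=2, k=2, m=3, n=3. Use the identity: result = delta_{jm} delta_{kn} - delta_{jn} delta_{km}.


Using the identity: epsilon_{ijk} epsilon_{imn} = delta_{jm} delta_{kn} - delta_{jn} delta_{km}.
delta_{23} = 0
delta_{23} = 0
delta_{23} = 0
delta_{23} = 0
Result = 0 * 0 - 0 * 0 = 0 - 0 = 0

0


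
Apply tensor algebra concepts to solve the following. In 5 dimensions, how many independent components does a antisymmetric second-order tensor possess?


A antisymmetric rank-2 tensor in d dimensions has d(d-1)/2 independent components.
d = 5
d(d-1)/2 = 5 * 4 / 2 = 20 / 2 = 10

10


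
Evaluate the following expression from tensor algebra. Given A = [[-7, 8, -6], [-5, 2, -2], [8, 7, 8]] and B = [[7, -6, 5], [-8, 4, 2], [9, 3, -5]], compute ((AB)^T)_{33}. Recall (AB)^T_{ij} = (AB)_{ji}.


(AB)^T_{ij} = (AB)_{ji} = sum_k A_{jk} B_{ki}.
For i=3, j=3 we need (AB)_{33}:
A_{31} * B_{13} = 8 * 5 = 40
A_{32} * B_{23} = 7 * 2 = 14
A_{33} * B_{33} = 8 * -5 = -40
Sum = 40 + 14 + -40 = 14

14


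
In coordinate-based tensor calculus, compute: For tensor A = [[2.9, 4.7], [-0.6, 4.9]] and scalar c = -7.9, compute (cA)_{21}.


Scalar multiplication: (cA)_{ij} = c * A_{ij}.
c = -7.9
A_{21} = -0.6
(cA)_{21} = -7.9 * -0.6 = 4.74

4.74


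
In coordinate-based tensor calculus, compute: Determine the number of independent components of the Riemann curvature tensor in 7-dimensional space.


The Riemann tensor in d dimensions has d^2(d^2 - 1)/12 independent components.
d = 7, so d^2 = 49
d^2 - 1 = 48
d^2(d^2 - 1) = 49 * 48 = 2352
Divide by 12: 2352 / 12 = 196

196


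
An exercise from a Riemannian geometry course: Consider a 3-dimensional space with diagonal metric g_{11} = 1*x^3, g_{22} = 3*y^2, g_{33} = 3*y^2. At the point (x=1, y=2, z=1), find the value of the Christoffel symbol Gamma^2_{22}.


For a diagonal metric, Gamma^k_{ij} = (1/2) g^{kk} (dg_{ik}/dx_j + dg_{jk}/dx_i - dg_{ij}/dx_k).
The metric is diagonal, so g_{ab} = 0 for a != b.
At the given point: g_{11} = 1, g_{22} = 12, g_{33} = 12
g^{22} = 1/12
dg_{22}/dx_2 = dg_{22}/dx_2 = 12
dg_{22}/dx_2 = dg_{22}/dx_2 = 12
dg_{22}/dx_2 = dg_{22}/dx_2 = 12
Numerator = 12 + 12 - 12 = 12
Gamma^2_{22} = 12 / (2 * 12) = 1/2

1/2


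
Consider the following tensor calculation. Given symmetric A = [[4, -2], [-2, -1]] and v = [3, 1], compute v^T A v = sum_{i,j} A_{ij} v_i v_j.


First compute Av:
(Av)_1 = 4*3 + -2*1 = 10
(Av)_2 = -2*3 + -1*1 = -7
Av = [10, -7]
Then v^T (Av) = 3*10 + 1*-7
= 30 + -7 = 23

23


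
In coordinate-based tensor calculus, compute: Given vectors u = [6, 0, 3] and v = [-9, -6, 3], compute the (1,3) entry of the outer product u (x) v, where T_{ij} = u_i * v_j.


The outer product entry T_{ij} = u_i * v_j.
We need i=1, j=3.
u_1 = 6, v_3 = 3
T_{1,3} = 6 * 3 = 18

18


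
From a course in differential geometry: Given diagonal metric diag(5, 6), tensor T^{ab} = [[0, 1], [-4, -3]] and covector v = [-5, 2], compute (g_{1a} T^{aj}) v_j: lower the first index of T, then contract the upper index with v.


Step 1: lower the first index. For a diagonal metric, g_{ia} T^{aj} = g_{ii} T^{ij} (no sum on i).
g_{11} = 5
S_1{}^1 = 5 * T^{11} = 5 * 0 = 0
S_1{}^2 = 5 * T^{12} = 5 * 1 = 5
Step 2: contract S_1{}^j with v_j.
S_1{}^1 * v_1 = 0 * -5 = 0
S_1{}^2 * v_2 = 5 * 2 = 10
Result = 0 + 10 = 10

10


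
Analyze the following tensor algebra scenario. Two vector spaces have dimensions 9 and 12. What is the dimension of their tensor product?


The dimension of a tensor product is the product of dimensions.
dim(V) = 9, dim(W) = 12
dim(V (x) W) = 9 * 12 = 108

108


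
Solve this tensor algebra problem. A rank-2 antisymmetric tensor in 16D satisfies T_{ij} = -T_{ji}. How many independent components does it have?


An antisymmetric rank-2 tensor satisfies A_{ij} = -A_{ji}, so diagonal entries are zero.
The independent components are the upper-triangular entries: C(n, 2) = n(n-1)/2.
n = 16
C(16, 2) = 16 * 15 / 2 = 240 / 2 = 120

120


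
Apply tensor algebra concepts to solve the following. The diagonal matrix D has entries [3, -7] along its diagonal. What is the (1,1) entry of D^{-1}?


For a diagonal matrix, the inverse has entries (D^{-1})_{ii} = 1/d_{ii}.
The diagonal entries are: d_{11} = 3, d_{22} = -7
We need (D^{-1})_{11} = 1/d_{11} = 1/3 = 1/3

1/3


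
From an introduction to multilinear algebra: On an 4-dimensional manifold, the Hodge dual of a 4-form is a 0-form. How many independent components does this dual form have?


The Hodge dual of a p-form on an n-dimensional manifold is an (n-p)-form.
n = 4, p = 4, so dual degree = 4 - 4 = 0
The number of components is C(n, n-p) = C(4, 0) = 1

1


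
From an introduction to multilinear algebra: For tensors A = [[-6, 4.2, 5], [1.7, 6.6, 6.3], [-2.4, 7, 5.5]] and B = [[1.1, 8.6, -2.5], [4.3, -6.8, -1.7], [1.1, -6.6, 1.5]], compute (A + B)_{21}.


Tensor addition is component-wise: (A + B)_{ij} = A_{ij} + B_{ij}.
A_{21} = 1.7
B_{21} = 4.3
(A + B)_{21} = 1.7 + 4.3 = 6

6


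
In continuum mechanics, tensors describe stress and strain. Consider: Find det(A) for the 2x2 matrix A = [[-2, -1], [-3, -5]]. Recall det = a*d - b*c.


For a 2x2 matrix [[a, b], [c, d]], det = a*d - b*c.
a = -2, b = -1, c = -3, d = -5
a*d = -2 * -5 = 10
b*c = -1 * -3 = 3
det = 10 - 3 = 7

7


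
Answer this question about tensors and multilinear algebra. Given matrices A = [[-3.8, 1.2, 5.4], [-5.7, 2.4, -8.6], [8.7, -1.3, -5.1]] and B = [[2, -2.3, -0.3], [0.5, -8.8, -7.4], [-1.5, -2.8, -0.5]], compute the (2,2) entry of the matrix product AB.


(AB)_{ij} = sum_k A_{ik} B_{kj}.
For i=2, j=2:
A_{21} * B_{12} = -5.7 * -2.3 = 13.11
A_{22} * B_{22} = 2.4 * -8.8 = -21.12
A_{23} * B_{32} = -8.6 * -2.8 = 24.08
Sum = 13.11 + -21.12 + 24.08 = 16.07

16.07


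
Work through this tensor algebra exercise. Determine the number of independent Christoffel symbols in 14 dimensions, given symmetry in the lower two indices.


Christoffel symbols Gamma^k_{ij} are symmetric in i,j, so there are d * d(d+1)/2 independent symbols.
d = 14
d(d+1)/2 = 14 * 15 / 2 = 105
Total = 14 * 105 = 1470

1470


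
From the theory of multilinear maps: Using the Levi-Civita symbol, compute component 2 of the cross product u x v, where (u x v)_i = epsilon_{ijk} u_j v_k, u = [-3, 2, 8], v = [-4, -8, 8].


(u x v)_2 = sum_{j,k} epsilon_{2jk} u_j v_k. Only permutations of (1,2,3) contribute; the two non-zero terms are:
eps_{213} u_1 v_3 = -1 * -3 * 8 = 24
eps_{231} u_3 v_1 = 1 * 8 * -4 = -32
(u x v)_2 = -8

-8


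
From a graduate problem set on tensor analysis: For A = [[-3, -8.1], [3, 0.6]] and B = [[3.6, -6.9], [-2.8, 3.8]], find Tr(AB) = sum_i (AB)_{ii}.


Tr(AB) = sum_i (AB)_{ii} where (AB)_{ii} = sum_k A_{ik} B_{ki}.
(AB)_{11} = -3*3.6 + -8.1*-2.8 = 11.88
(AB)_{22} = 3*-6.9 + 0.6*3.8 = -18.42
Tr(AB) = 11.88 + -18.42 = -6.54

-6.54


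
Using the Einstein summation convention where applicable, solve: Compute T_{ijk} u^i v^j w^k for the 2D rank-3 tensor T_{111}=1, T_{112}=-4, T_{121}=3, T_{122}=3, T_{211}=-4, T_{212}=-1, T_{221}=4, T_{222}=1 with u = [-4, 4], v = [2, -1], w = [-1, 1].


S = sum over i,j,k of T_{ijk} u_i v_j w_k. Expanding all 8 terms:
T_{111}*u_1*v_1*w_1 = 1*-4*2*-1 = 8  (running total: 8)
T_{112}*u_1*v_1*w_2 = -4*-4*2*1 = 32  (running total: 40)
T_{121}*u_1*v_2*w_1 = 3*-4*-1*-1 = -12  (running total: 28)
T_{122}*u_1*v_2*w_2 = 3*-4*-1*1 = 12  (running total: 40)
T_{211}*u_2*v_1*w_1 = -4*4*2*-1 = 32  (running total: 72)
T_{212}*u_2*v_1*w_2 = -1*4*2*1 = -8  (running total: 64)
T_{221}*u_2*v_2*w_1 = 4*4*-1*-1 = 16  (running total: 80)
T_{222}*u_2*v_2*w_2 = 1*4*-1*1 = -4  (running total: 76)
S = 76

76


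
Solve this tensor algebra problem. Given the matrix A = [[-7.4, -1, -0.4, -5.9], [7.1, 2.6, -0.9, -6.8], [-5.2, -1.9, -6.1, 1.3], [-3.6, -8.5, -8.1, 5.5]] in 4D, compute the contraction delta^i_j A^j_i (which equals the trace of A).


The contraction (trace) of a rank-2 tensor is the sum of its diagonal elements.
Diagonal entries: A[1,1] = -7.4, A[2,2] = 2.6, A[3,3] = -6.1, A[4,4] = 5.5
Tr(A) = -7.4 + 2.6 + -6.1 + 5.5 = -5.4

-5.4


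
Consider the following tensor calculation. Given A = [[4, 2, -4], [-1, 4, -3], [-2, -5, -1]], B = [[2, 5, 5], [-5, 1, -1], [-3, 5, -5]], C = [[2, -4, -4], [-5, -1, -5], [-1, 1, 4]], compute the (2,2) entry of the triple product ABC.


(ABC)_{22} = sum_m (AB)_{2m} C_{m2}. First compute row 2 of AB.
(AB)_{21} = -1*2 + 4*-5 + -3*-3 = -13
(AB)_{22} = -1*5 + 4*1 + -3*5 = -16
(AB)_{23} = -1*5 + 4*-1 + -3*-5 = 6
Now contract with column 2 of C:
(AB)_{21} * C_{12} = -13 * -4 = 52
(AB)_{22} * C_{22} = -16 * -1 = 16
(AB)_{23} * C_{32} = 6 * 1 = 6
(ABC)_{22} = 52 + 16 + 6 = 74

74


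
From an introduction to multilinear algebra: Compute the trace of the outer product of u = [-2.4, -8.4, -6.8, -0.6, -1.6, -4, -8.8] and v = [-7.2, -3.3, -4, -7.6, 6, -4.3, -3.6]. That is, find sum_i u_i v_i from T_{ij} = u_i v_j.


The outer product gives T_{ij} = u_i v_j.
The trace (contraction) is Tr(T) = sum_i T_{ii} = sum_i u_i v_i.
Diagonal entries:
T_{11} = u_1 * v_1 = -2.4 * -7.2 = 17.28
T_{22} = u_2 * v_2 = -8.4 * -3.3 = 27.72
T_{33} = u_3 * v_3 = -6.8 * -4 = 27.2
T_{44} = u_4 * v_4 = -0.6 * -7.6 = 4.56
T_{55} = u_5 * v_5 = -1.6 * 6 = -9.6
T_{66} = u_6 * v_6 = -4 * -4.3 = 17.2
T_{77} = u_7 * v_7 = -8.8 * -3.6 = 31.68
Tr(T) = 17.28 + 27.72 + 27.2 + 4.56 + -9.6 + 17.2 + 31.68 = 116.04

116.04


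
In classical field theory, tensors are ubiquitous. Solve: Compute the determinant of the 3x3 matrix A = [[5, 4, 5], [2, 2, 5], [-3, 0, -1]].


Expanding along the first row, det(A) = a11*M_11 - a12*M_12 + a13*M_13, where M_1j is the (1,j) minor.
Minor M_11 = 2*-1 - 5*0 = -2
Minor M_12 = 2*-1 - 5*-3 = 13
Minor M_13 = 2*0 - 2*-3 = 6
det = 5*(-2) - 4*(13) + 5*(6)
    = -10 - 52 + 30
    = -32

-32


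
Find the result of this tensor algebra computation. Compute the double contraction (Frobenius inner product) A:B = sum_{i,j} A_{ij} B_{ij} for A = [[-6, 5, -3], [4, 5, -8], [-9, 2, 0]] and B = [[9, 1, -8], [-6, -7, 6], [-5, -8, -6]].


A:B = sum over all i,j of A_{ij} * B_{ij}.
Row 1: -6*9=-54, 5*1=5, -3*-8=24 => row sum = -25
Row 2: 4*-6=-24, 5*-7=-35, -8*6=-48 => row sum = -107
Row 3: -9*-5=45, 2*-8=-16, 0*-6=0 => row sum = 29
Total = -25 + -107 + 29 = -103

-103


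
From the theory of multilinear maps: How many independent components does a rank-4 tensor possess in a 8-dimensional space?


The number of components of a rank-r tensor in d dimensions is d^r.
Here d = 8 and r = 4.
8^4 = 4096

4096


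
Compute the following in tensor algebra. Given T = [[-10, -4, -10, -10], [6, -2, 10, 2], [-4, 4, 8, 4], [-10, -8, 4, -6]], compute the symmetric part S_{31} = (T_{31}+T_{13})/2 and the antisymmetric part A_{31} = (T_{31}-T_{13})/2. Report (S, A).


T_{31} = -4
T_{13} = -10
S_{31} = (-4 + -10)/2 = -14/2 = -7
A_{31} = (-4 - -10)/2 = 6/2 = 3
Check: S + A = -7 + 3 = -4 = T_{31}.

(-7, 3)


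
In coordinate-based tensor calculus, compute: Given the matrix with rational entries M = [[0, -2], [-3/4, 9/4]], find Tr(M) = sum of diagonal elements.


The trace is the sum of diagonal entries.
Diagonal: M[1,1] = 0, M[2,2] = 9/4
Tr(M) = 0 + 9/4
Computing step by step:
After adding M[1,1]: 0
After adding M[2,2]: 9/4
Tr(M) = 9/4

9/4


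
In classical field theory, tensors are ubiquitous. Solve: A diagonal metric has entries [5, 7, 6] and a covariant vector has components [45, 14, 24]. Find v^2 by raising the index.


To raise an index with a diagonal metric: v^i = v_i / g_{ii}.
For index 2: v_2 = 14, g_{22} = 7
v^2 = 14 / 7 = 2

2


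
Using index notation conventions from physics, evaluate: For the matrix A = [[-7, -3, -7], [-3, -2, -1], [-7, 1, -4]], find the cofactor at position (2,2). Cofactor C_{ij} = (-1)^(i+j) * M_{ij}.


To find cofactor C_{22}, delete row 2 and column 2.
The resulting 2x2 submatrix is: [[-7, -7], [-7, -4]]
Minor M_{22} = -7*-4 - -7*-7
  = 28 - 49 = -21
Sign = (-1)^(2+2) = (-1)^4 = 1
Cofactor C_{22} = 1 * -21 = -21

-21


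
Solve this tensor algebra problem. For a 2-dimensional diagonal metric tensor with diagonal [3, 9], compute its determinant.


For a diagonal metric, the determinant is the product of diagonal entries.
Diagonal entries: 3, 9
det(g) = 3 * 9 = 27

27


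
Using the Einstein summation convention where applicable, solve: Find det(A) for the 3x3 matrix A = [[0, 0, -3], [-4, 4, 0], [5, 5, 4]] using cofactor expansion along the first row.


Expanding along the first row, det(A) = a11*M_11 - a12*M_12 + a13*M_13, where M_1j is the (1,j) minor.
Minor M_11 = 4*4 - 0*5 = 16
Minor M_12 = -4*4 - 0*5 = -16
Minor M_13 = -4*5 - 4*5 = -40
det = 0*(16) - 0*(-16) + -3*(-40)
    = 0 - 0 + 120
    = 120

120


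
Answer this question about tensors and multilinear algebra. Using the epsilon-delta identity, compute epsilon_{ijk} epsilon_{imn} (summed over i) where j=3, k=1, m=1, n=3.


Using the identity: epsilon_{ijk} epsilon_{imn} = delta_{jm} delta_{kn} - delta_{jn} delta_{km}.
delta_{31} = 0
delta_{13} = 0
delta_{33} = 1
delta_{11} = 1
Result = 0 * 0 - 1 * 1 = 0 - 1 = -1

-1


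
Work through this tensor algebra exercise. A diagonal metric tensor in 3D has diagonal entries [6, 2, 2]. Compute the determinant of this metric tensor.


For a diagonal metric, the determinant is the product of diagonal entries.
Diagonal entries: 6, 2, 2
det(g) = 6 * 2 * 2 = 24

24


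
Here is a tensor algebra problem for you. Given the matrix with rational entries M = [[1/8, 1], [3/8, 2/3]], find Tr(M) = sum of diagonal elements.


The trace is the sum of diagonal entries.
Diagonal: M[1,1] = 1/8, M[2,2] = 2/3
Tr(M) = 1/8 + 2/3
Computing step by step:
After adding M[1,1]: 1/8
After adding M[2,2]: 19/24
Tr(M) = 19/24

19/24


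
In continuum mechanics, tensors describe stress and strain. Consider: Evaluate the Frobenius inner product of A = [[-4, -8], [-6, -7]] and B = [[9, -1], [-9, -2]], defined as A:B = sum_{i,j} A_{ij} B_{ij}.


A:B = sum over all i,j of A_{ij} * B_{ij}.
Row 1: -4*9=-36, -8*-1=8 => row sum = -28
Row 2: -6*-9=54, -7*-2=14 => row sum = 68
Total = -28 + 68 = 40

40


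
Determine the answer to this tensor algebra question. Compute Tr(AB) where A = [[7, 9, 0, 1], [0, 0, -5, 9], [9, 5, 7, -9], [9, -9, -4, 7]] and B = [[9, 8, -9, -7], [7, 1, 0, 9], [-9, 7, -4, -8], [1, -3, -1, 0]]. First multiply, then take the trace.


Tr(AB) = sum_i (AB)_{ii} where (AB)_{ii} = sum_k A_{ik} B_{ki}.
(AB)_{11} = 7*9 + 9*7 + 0*-9 + 1*1 = 127
(AB)_{22} = 0*8 + 0*1 + -5*7 + 9*-3 = -62
(AB)_{33} = 9*-9 + 5*0 + 7*-4 + -9*-1 = -100
(AB)_{44} = 9*-7 + -9*9 + -4*-8 + 7*0 = -112
Tr(AB) = 127 + -62 + -100 + -112 = -147

-147


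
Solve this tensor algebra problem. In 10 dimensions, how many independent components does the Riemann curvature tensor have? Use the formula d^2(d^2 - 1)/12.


The Riemann tensor in d dimensions has d^2(d^2 - 1)/12 independent components.
d = 10, so d^2 = 100
d^2 - 1 = 99
d^2(d^2 - 1) = 100 * 99 = 9900
Divide by 12: 9900 / 12 = 825

825


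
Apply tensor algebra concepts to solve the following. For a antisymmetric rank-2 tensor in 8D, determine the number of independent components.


A antisymmetric rank-2 tensor in d dimensions has d(d-1)/2 independent components.
d = 8
d(d-1)/2 = 8 * 7 / 2 = 56 / 2 = 28

28


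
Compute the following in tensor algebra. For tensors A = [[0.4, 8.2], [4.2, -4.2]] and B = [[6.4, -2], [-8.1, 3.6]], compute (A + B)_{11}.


Tensor addition is component-wise: (A + B)_{ij} = A_{ij} + B_{ij}.
A_{11} = 0.4
B_{11} = 6.4
(A + B)_{11} = 0.4 + 6.4 = 6.8

6.8


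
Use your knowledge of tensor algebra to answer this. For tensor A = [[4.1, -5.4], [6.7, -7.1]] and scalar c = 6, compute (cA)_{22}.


Scalar multiplication: (cA)_{ij} = c * A_{ij}.
c = 6
A_{22} = -7.1
(cA)_{22} = 6 * -7.1 = -42.6

-42.6


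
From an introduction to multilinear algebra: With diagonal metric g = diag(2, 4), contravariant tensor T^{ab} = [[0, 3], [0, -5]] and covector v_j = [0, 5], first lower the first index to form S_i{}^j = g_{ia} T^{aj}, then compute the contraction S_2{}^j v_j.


Step 1: lower the first index. For a diagonal metric, g_{ia} T^{aj} = g_{ii} T^{ij} (no sum on i).
g_{22} = 4
S_2{}^1 = 4 * T^{21} = 4 * 0 = 0
S_2{}^2 = 4 * T^{22} = 4 * -5 = -20
Step 2: contract S_2{}^j with v_j.
S_2{}^1 * v_1 = 0 * 0 = 0
S_2{}^2 * v_2 = -20 * 5 = -100
Result = 0 + -100 = -100

-100


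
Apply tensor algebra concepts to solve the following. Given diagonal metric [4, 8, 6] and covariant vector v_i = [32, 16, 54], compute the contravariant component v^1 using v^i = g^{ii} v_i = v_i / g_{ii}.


To raise an index with a diagonal metric: v^i = v_i / g_{ii}.
For index 1: v_1 = 32, g_{11} = 4
v^1 = 32 / 4 = 8

8


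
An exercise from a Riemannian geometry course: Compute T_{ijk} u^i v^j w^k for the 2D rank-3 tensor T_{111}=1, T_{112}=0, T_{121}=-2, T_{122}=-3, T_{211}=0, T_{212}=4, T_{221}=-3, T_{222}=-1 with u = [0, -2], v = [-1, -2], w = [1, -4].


S = sum over i,j,k of T_{ijk} u_i v_j w_k. Expanding all 8 terms:
T_{111}*u_1*v_1*w_1 = 1*0*-1*1 = 0  (running total: 0)
T_{112}*u_1*v_1*w_2 = 0*0*-1*-4 = 0  (running total: 0)
T_{121}*u_1*v_2*w_1 = -2*0*-2*1 = 0  (running total: 0)
T_{122}*u_1*v_2*w_2 = -3*0*-2*-4 = 0  (running total: 0)
T_{211}*u_2*v_1*w_1 = 0*-2*-1*1 = 0  (running total: 0)
T_{212}*u_2*v_1*w_2 = 4*-2*-1*-4 = -32  (running total: -32)
T_{221}*u_2*v_2*w_1 = -3*-2*-2*1 = -12  (running total: -44)
T_{222}*u_2*v_2*w_2 = -1*-2*-2*-4 = 16  (running total: -28)
S = -28

-28


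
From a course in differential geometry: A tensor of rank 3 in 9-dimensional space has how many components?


The number of components of a rank-r tensor in d dimensions is d^r.
Here d = 9 and r = 3.
9^3 = 729

729


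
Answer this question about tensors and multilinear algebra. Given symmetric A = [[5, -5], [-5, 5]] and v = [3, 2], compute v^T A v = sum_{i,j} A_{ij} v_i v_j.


First compute Av:
(Av)_1 = 5*3 + -5*2 = 5
(Av)_2 = -5*3 + 5*2 = -5
Av = [5, -5]
Then v^T (Av) = 3*5 + 2*-5
= 15 + -10 = 5

5


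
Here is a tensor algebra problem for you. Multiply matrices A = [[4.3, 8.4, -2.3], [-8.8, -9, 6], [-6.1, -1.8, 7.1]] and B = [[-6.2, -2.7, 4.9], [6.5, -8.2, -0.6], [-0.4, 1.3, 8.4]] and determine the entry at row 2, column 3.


(AB)_{ij} = sum_k A_{ik} B_{kj}.
For i=2, j=3:
A_{21} * B_{13} = -8.8 * 4.9 = -43.12
A_{22} * B_{23} = -9 * -0.6 = 5.4
A_{23} * B_{33} = 6 * 8.4 = 50.4
Sum = -43.12 + 5.4 + 50.4 = 12.68

12.68


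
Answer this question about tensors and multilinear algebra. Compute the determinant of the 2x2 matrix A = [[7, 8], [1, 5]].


For a 2x2 matrix [[a, b], [c, d]], det = a*d - b*c.
a = 7, b = 8, c = 1, d = 5
a*d = 7 * 5 = 35
b*c = 8 * 1 = 8
det = 35 - 8 = 27

27


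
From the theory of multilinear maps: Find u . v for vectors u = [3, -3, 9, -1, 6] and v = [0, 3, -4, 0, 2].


The inner product u . v = sum of u_i * v_i.
Term-by-term: 3 * 0, -3 * 3, 9 * -4, -1 * 0, 6 * 2
Products: 0, -9, -36, 0, 12
Sum = 0 + -9 + -36 + 0 + 12 = -33

-33


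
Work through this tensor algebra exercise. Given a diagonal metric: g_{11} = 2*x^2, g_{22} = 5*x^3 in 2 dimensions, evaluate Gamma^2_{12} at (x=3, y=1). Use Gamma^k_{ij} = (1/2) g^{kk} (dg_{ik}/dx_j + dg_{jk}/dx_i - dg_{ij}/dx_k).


For a diagonal metric, Gamma^k_{ij} = (1/2) g^{kk} (dg_{ik}/dx_j + dg_{jk}/dx_i - dg_{ij}/dx_k).
The metric is diagonal, so g_{ab} = 0 for a != b.
At the given point: g_{11} = 18, g_{22} = 135
g^{22} = 1/135
dg_{12}/dx_2 = 0 (off-diagonal)
dg_{22}/dx_1 = dg_{22}/dx_1 = 135
dg_{12}/dx_2 = 0 (off-diagonal)
Numerator = 0 + 135 - 0 = 135
Gamma^2_{12} = 135 / (2 * 135) = 1/2

1/2


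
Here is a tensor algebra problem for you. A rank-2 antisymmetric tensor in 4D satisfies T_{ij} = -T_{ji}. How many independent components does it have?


An antisymmetric rank-2 tensor satisfies A_{ij} = -A_{ji}, so diagonal entries are zero.
The independent components are the upper-triangular entries: C(n, 2) = n(n-1)/2.
n = 4
C(4, 2) = 4 * 3 / 2 = 12 / 2 = 6

6


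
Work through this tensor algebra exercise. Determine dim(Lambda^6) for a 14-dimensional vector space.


The dimension of the space of p-forms on an n-dimensional space is C(n, p).
n = 14, p = 6
C(14, 6) = 14! / (6! * 8!) = 3003

3003


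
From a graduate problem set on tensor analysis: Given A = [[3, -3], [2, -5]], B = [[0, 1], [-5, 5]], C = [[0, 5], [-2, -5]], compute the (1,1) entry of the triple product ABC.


(ABC)_{11} = sum_m (AB)_{1m} C_{m1}. First compute row 1 of AB.
(AB)_{11} = 3*0 + -3*-5 = 15
(AB)_{12} = 3*1 + -3*5 = -12
Now contract with column 1 of C:
(AB)_{11} * C_{11} = 15 * 0 = 0
(AB)_{12} * C_{21} = -12 * -2 = 24
(ABC)_{11} = 0 + 24 = 24

24


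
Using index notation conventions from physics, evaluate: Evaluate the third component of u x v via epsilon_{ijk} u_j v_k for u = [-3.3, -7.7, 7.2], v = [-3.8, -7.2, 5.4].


(u x v)_3 = sum_{j,k} epsilon_{3jk} u_j v_k. Only permutations of (1,2,3) contribute; the two non-zero terms are:
eps_{312} u_1 v_2 = 1 * -3.3 * -7.2 = 23.76
eps_{321} u_2 v_1 = -1 * -7.7 * -3.8 = -29.26
(u x v)_3 = -5.5

-5.5


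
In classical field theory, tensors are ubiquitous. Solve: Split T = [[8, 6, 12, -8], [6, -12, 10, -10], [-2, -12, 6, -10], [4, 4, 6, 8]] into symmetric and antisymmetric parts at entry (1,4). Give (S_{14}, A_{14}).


T_{14} = -8
T_{41} = 4
S_{14} = (-8 + 4)/2 = -4/2 = -2
A_{14} = (-8 - 4)/2 = -12/2 = -6
Check: S + A = -2 + -6 = -8 = T_{14}.

(-2, -6)


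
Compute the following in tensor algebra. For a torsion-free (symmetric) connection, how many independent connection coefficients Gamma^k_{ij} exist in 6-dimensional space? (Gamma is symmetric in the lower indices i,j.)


Christoffel symbols Gamma^k_{ij} are symmetric in i,j, so there are d * d(d+1)/2 independent symbols.
d = 6
d(d+1)/2 = 6 * 7 / 2 = 21
Total = 6 * 21 = 126

126


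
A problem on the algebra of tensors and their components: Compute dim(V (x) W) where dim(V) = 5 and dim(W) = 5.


The dimension of a tensor product is the product of dimensions.
dim(V) = 5, dim(W) = 5
dim(V (x) W) = 5 * 5 = 25

25


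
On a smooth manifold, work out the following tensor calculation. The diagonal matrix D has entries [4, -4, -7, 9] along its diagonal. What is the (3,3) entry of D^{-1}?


For a diagonal matrix, the inverse has entries (D^{-1})_{ii} = 1/d_{ii}.
The diagonal entries are: d_{11} = 4, d_{22} = -4, d_{33} = -7, d_{44} = 9
We need (D^{-1})_{33} = 1/d_{33} = 1/-7 = -1/7

-1/7


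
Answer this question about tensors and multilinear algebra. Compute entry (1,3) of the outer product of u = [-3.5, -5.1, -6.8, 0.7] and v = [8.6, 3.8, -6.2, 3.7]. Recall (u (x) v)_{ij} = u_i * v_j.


The outer product entry T_{ij} = u_i * v_j.
We need i=1, j=3.
u_1 = -3.5, v_3 = -6.2
T_{1,3} = -3.5 * -6.2 = 21.7

21.7


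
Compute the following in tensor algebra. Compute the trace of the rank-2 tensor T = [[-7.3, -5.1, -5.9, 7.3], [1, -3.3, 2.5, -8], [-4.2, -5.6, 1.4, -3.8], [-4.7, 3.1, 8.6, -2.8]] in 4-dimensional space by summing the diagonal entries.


The contraction (trace) of a rank-2 tensor is the sum of its diagonal elements.
Diagonal entries: A[1,1] = -7.3, A[2,2] = -3.3, A[3,3] = 1.4, A[4,4] = -2.8
Tr(A) = -7.3 + -3.3 + 1.4 + -2.8 = -12

-12


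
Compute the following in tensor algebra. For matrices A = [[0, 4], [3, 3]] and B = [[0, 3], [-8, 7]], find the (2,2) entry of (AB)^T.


(AB)^T_{ij} = (AB)_{ji} = sum_k A_{jk} B_{ki}.
For i=2, j=2 we need (AB)_{22}:
A_{21} * B_{12} = 3 * 3 = 9
A_{22} * B_{22} = 3 * 7 = 21
Sum = 9 + 21 = 30

30


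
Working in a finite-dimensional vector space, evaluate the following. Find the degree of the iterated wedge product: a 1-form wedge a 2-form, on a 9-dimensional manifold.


The degree of a wedge product is the sum of the degrees of the individual forms.
Degrees: 1, 2
Total degree = 1 + 2 = 3

3


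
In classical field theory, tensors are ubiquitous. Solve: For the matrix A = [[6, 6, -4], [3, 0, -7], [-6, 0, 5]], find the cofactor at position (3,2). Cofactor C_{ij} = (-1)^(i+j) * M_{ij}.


To find cofactor C_{32}, delete row 3 and column 2.
The resulting 2x2 submatrix is: [[6, -4], [3, -7]]
Minor M_{32} = 6*-7 - -4*3
  = -42 - -12 = -30
Sign = (-1)^(3+2) = (-1)^5 = -1
Cofactor C_{32} = -1 * -30 = 30

30


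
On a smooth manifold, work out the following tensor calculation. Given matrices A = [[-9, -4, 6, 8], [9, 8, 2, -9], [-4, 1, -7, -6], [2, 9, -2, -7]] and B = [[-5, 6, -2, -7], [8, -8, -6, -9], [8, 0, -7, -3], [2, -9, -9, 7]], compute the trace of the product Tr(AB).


Tr(AB) = sum_i (AB)_{ii} where (AB)_{ii} = sum_k A_{ik} B_{ki}.
(AB)_{11} = -9*-5 + -4*8 + 6*8 + 8*2 = 77
(AB)_{22} = 9*6 + 8*-8 + 2*0 + -9*-9 = 71
(AB)_{33} = -4*-2 + 1*-6 + -7*-7 + -6*-9 = 105
(AB)_{44} = 2*-7 + 9*-9 + -2*-3 + -7*7 = -138
Tr(AB) = 77 + 71 + 105 + -138 = 115

115


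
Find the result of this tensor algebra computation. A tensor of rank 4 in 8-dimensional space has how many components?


The number of components of a rank-r tensor in d dimensions is d^r.
Here d = 8 and r = 4.
8^4 = 4096

4096


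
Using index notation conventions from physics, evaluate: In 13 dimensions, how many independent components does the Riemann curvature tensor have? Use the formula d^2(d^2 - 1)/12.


The Riemann tensor in d dimensions has d^2(d^2 - 1)/12 independent components.
d = 13, so d^2 = 169
d^2 - 1 = 168
d^2(d^2 - 1) = 169 * 168 = 28392
Divide by 12: 28392 / 12 = 2366

2366


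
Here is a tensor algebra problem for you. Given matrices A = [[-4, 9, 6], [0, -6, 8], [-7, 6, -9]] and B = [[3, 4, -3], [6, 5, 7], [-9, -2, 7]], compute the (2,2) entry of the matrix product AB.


(AB)_{ij} = sum_k A_{ik} B_{kj}.
For i=2, j=2:
A_{21} * B_{12} = 0 * 4 = 0
A_{22} * B_{22} = -6 * 5 = -30
A_{23} * B_{32} = 8 * -2 = -16
Sum = 0 + -30 + -16 = -46

-46


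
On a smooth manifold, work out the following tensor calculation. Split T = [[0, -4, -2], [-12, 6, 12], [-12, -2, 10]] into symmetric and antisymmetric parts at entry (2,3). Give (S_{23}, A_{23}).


T_{23} = 12
T_{32} = -2
S_{23} = (12 + -2)/2 = 10/2 = 5
A_{23} = (12 - -2)/2 = 14/2 = 7
Check: S + A = 5 + 7 = 12 = T_{23}.

(5, 7)


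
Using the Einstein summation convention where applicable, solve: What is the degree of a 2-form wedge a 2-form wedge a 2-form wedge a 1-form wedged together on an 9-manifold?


The degree of a wedge product is the sum of the degrees of the individual forms.
Degrees: 2, 2, 2, 1
Total degree = 2 + 2 + 2 + 1 = 7

7


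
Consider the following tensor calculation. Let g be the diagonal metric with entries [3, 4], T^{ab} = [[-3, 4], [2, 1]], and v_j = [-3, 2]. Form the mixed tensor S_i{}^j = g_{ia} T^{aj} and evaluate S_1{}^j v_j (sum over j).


Step 1: lower the first index. For a diagonal metric, g_{ia} T^{aj} = g_{ii} T^{ij} (no sum on i).
g_{11} = 3
S_1{}^1 = 3 * T^{11} = 3 * -3 = -9
S_1{}^2 = 3 * T^{12} = 3 * 4 = 12
Step 2: contract S_1{}^j with v_j.
S_1{}^1 * v_1 = -9 * -3 = 27
S_1{}^2 * v_2 = 12 * 2 = 24
Result = 27 + 24 = 51

51
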